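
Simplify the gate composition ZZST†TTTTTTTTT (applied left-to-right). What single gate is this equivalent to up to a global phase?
S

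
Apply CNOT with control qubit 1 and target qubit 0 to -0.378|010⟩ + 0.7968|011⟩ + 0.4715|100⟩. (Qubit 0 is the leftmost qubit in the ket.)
0.4715|100⟩ - 0.378|110⟩ + 0.7968|111⟩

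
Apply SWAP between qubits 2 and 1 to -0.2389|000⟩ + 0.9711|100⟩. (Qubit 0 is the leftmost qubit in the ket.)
-0.2389|000⟩ + 0.9711|100⟩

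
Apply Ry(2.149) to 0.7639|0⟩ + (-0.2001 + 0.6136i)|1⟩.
(0.5397 - 0.5396i)|0⟩ + (0.5765 + 0.2922i)|1⟩

Ry(2.149) = [[cos(θ/2), −sin(θ/2)], [sin(θ/2), cos(θ/2)]]; θ = 2.149, cos(θ/2) ≈ 0.476172, sin(θ/2) ≈ 0.879352.
With a = amp(|0⟩) = 0.7639 and b = amp(|1⟩) = (-0.2001 + 0.6136i):
new amp(|0⟩) = (0.476172)·a + (-0.879352)·b = (0.5397 - 0.5396i)
new amp(|1⟩) = (0.879352)·a + (0.476172)·b = (0.5765 + 0.2922i)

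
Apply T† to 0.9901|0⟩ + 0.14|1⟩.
0.9901|0⟩ + (0.09899 - 0.09899i)|1⟩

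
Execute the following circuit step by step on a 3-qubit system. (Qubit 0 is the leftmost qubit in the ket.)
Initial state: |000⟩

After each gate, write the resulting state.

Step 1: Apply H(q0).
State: 1/√2|000⟩ + 1/√2|100⟩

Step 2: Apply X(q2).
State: 1/√2|001⟩ + 1/√2|101⟩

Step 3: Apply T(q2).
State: (1/2 + (1/2)i)|001⟩ + (1/2 + (1/2)i)|101⟩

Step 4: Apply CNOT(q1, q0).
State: (1/2 + (1/2)i)|001⟩ + (1/2 + (1/2)i)|101⟩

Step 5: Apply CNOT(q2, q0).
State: (1/2 + (1/2)i)|001⟩ + (1/2 + (1/2)i)|101⟩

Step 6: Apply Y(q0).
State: (1/2 - (1/2)i)|001⟩ + (-1/2 + (1/2)i)|101⟩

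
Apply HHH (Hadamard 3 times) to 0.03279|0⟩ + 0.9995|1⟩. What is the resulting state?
0.7299|0⟩ - 0.6836|1⟩

H² = I, so H^3 = H: a single Hadamard. With (a, b) = (0.03279, 0.9995), H gives ((a + b)/√2, (a − b)/√2) = (0.7299, -0.6836).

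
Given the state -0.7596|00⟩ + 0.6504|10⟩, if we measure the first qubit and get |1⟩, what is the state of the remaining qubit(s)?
|0⟩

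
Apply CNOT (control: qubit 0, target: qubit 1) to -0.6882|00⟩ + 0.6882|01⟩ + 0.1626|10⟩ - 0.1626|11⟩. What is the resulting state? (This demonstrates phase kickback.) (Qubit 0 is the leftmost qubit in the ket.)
-0.6882|00⟩ + 0.6882|01⟩ - 0.1626|10⟩ + 0.1626|11⟩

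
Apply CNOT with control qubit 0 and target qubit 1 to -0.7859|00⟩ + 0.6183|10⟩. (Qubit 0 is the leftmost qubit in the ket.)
-0.7859|00⟩ + 0.6183|11⟩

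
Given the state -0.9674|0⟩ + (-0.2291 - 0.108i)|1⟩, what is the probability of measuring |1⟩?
0.06415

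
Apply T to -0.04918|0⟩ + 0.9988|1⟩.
-0.04918|0⟩ + (0.7063 + 0.7063i)|1⟩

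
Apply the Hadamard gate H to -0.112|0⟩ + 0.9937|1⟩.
0.6235|0⟩ - 0.7818|1⟩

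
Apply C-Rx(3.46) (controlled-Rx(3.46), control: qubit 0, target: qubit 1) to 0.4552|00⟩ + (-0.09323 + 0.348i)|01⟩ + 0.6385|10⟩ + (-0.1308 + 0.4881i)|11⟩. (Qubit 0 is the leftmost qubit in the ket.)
0.4552|00⟩ + (-0.09323 + 0.348i)|01⟩ + (0.3807 + 0.1291i)|10⟩ + (0.02074 - 0.7078i)|11⟩

C-Rx(3.46) leaves the control-|0⟩ kets |00⟩, |01⟩ unchanged and applies Rx(3.46) to qubit 1 on the control-|1⟩ pair (|10⟩, |11⟩).
Rx(3.46) = [[cos(θ/2), −i·sin(θ/2)], [−i·sin(θ/2), cos(θ/2)]]; θ = 3.46, cos(θ/2) ≈ -0.158532, sin(θ/2) ≈ 0.987354.
With a = amp(|10⟩) = 0.6385 and b = amp(|11⟩) = (-0.1308 + 0.4881i):
new amp(|10⟩) = (-0.158532)·a + (-0.987354i)·b = (0.3807 + 0.1291i)
new amp(|11⟩) = (-0.987354i)·a + (-0.158532)·b = (0.02074 - 0.7078i)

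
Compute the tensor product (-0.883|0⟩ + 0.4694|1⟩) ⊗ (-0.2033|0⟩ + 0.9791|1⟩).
0.1795|00⟩ - 0.8645|01⟩ - 0.09543|10⟩ + 0.4596|11⟩

amp(|b₁b₂…⟩) = product of the factor amplitudes for bits b₁, b₂, …; only kets whose every factor amplitude is nonzero survive.
|00⟩: (-0.883)(-0.2033) = 0.1795
|01⟩: (-0.883)(0.9791) = -0.8645
|10⟩: (0.4694)(-0.2033) = -0.09543
|11⟩: (0.4694)(0.9791) = 0.4596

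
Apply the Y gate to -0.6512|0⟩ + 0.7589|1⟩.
-0.7589i|0⟩ - 0.6512i|1⟩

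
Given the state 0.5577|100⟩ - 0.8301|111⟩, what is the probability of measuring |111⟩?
0.6891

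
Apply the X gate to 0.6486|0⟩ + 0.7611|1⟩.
0.7611|0⟩ + 0.6486|1⟩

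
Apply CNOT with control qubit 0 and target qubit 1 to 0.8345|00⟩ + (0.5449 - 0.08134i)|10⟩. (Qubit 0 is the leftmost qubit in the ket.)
0.8345|00⟩ + (0.5449 - 0.08134i)|11⟩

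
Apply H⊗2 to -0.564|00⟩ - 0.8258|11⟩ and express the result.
-0.6949|00⟩ + 0.1309|01⟩ + 0.1309|10⟩ - 0.6949|11⟩

H⊗2 gives amp(|y⟩) = (1/2) Σ_x (−1)^(x·y) amp(|x⟩), where x·y is the number of positions in which both x and y have a 1.
|00⟩: (-0.564 - 0.8258)/2 = -0.6949
|01⟩: (-0.564 + 0.8258)/2 = 0.1309
|10⟩: (-0.564 + 0.8258)/2 = 0.1309
|11⟩: (-0.564 - 0.8258)/2 = -0.6949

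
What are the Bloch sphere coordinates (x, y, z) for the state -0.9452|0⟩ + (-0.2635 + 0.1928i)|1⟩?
(0.4981, -0.3645, 0.7868)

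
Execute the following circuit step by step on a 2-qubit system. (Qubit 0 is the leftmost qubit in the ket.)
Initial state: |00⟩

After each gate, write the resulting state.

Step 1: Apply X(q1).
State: |01⟩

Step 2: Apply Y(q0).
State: i|11⟩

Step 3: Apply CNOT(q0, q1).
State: i|10⟩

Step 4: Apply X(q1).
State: i|11⟩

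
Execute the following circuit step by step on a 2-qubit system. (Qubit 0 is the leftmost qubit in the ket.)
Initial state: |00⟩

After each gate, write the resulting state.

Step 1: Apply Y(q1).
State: i|01⟩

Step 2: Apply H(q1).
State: (1/√2)i|00⟩ - (1/√2)i|01⟩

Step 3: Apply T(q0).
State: (1/√2)i|00⟩ - (1/√2)i|01⟩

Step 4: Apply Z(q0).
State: (1/√2)i|00⟩ - (1/√2)i|01⟩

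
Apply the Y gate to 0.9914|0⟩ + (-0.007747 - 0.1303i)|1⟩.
(-0.1303 + 0.007747i)|0⟩ + 0.9914i|1⟩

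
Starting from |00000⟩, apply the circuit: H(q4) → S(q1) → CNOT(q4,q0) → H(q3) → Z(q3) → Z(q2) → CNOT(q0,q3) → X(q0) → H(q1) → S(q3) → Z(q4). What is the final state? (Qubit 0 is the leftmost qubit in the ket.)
1/√8|00001⟩ - (1/√8)i|00011⟩ + 1/√8|01001⟩ - (1/√8)i|01011⟩ + 1/√8|10000⟩ - (1/√8)i|10010⟩ + 1/√8|11000⟩ - (1/√8)i|11010⟩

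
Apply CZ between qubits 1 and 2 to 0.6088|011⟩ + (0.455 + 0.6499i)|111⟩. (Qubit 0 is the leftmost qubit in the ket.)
-0.6088|011⟩ + (-0.455 - 0.6499i)|111⟩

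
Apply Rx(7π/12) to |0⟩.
0.6088|0⟩ - 0.7934i|1⟩

Rx(7π/12) = [[cos(θ/2), −i·sin(θ/2)], [−i·sin(θ/2), cos(θ/2)]]; θ = 7π/12, cos(θ/2) ≈ 0.608761, sin(θ/2) ≈ 0.793353.
With a = amp(|0⟩) = 1 and b = amp(|1⟩) = 0:
new amp(|0⟩) = (0.608761)·a + (-0.793353i)·b = 0.6088
new amp(|1⟩) = (-0.793353i)·a + (0.608761)·b = -0.7934i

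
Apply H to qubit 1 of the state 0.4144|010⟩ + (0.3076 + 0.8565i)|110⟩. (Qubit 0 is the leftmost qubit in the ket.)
0.293|000⟩ - 0.293|010⟩ + (0.2175 + 0.6056i)|100⟩ + (-0.2175 - 0.6056i)|110⟩

H on qubit 1 mixes each pair of kets that differ only in qubit 1: amplitudes (a, b) of (|…0…⟩, |…1…⟩) become ((a + b)/√2, (a − b)/√2). Kets absent from the input have amplitude 0.
(|000⟩, |010⟩): (a, b) = (0, 0.4144) → (0.293, -0.293)
(|100⟩, |110⟩): (a, b) = (0, (0.3076 + 0.8565i)) → ((0.2175 + 0.6056i), (-0.2175 - 0.6056i))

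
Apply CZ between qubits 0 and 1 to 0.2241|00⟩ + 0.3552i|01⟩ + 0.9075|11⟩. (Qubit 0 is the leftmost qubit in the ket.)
0.2241|00⟩ + 0.3552i|01⟩ - 0.9075|11⟩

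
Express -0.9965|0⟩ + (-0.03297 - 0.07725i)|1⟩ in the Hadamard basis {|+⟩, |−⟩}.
(-0.7279 - 0.05462i)|+⟩ + (-0.6813 + 0.05462i)|−⟩

With |ψ⟩ = α|0⟩ + β|1⟩, the Hadamard-basis coefficients are ⟨+|ψ⟩ = (α + β)/√2 and ⟨−|ψ⟩ = (α − β)/√2.
Here α = -0.9965, β = (-0.03297 - 0.07725i): (α + β)/√2 = (-0.7279 - 0.05462i), (α − β)/√2 = (-0.6813 + 0.05462i).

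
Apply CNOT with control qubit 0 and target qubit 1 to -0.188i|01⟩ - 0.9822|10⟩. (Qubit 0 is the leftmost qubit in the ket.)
-0.188i|01⟩ - 0.9822|11⟩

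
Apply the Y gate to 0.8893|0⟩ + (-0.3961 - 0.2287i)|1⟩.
(-0.2287 + 0.3961i)|0⟩ + 0.8893i|1⟩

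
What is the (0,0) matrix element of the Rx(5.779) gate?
-0.9684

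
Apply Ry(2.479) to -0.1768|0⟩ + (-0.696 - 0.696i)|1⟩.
(0.6006 + 0.6582i)|0⟩ + (-0.3936 - 0.2264i)|1⟩

Ry(2.479) = [[cos(θ/2), −sin(θ/2)], [sin(θ/2), cos(θ/2)]]; θ = 2.479, cos(θ/2) ≈ 0.325269, sin(θ/2) ≈ 0.945621.
With a = amp(|0⟩) = -0.1768 and b = amp(|1⟩) = (-0.696 - 0.696i):
new amp(|0⟩) = (0.325269)·a + (-0.945621)·b = (0.6006 + 0.6582i)
new amp(|1⟩) = (0.945621)·a + (0.325269)·b = (-0.3936 - 0.2264i)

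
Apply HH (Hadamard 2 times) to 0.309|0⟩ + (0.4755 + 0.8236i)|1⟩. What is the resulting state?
0.309|0⟩ + (0.4755 + 0.8236i)|1⟩

H² = I, so an even number of Hadamards cancels: H^2 = I and the state is unchanged.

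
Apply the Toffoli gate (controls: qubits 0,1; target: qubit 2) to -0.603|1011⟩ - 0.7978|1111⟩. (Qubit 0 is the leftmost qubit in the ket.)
-0.603|1011⟩ - 0.7978|1101⟩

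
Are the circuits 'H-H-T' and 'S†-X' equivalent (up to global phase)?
No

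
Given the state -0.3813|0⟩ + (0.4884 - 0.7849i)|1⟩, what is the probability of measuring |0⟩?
0.1454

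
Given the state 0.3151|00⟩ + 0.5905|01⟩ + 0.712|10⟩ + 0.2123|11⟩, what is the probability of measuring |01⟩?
0.3487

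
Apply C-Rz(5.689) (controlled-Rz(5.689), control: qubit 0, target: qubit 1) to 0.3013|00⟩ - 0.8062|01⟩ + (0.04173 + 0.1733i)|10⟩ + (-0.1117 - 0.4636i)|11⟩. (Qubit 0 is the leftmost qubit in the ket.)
0.3013|00⟩ - 0.8062|01⟩ + (0.01083 - 0.1779i)|10⟩ + (0.2425 + 0.4106i)|11⟩

C-Rz(5.689) leaves the control-|0⟩ kets |00⟩, |01⟩ unchanged and applies Rz(5.689) to qubit 1 on the control-|1⟩ pair (|10⟩, |11⟩).
Rz(5.689) = [[e^(−iθ/2), 0], [0, e^(iθ/2)]] with e^(±iθ/2) = cos(θ/2) ± i·sin(θ/2); θ = 5.689, cos(θ/2) ≈ -0.956192, sin(θ/2) ≈ 0.292741.
With a = amp(|10⟩) = (0.04173 + 0.1733i) and b = amp(|11⟩) = (-0.1117 - 0.4636i):
new amp(|10⟩) = (-0.956192 - 0.292741i)·a = (0.01083 - 0.1779i)
new amp(|11⟩) = (-0.956192 + 0.292741i)·b = (0.2425 + 0.4106i)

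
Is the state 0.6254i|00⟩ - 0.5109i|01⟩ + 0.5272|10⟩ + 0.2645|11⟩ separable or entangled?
Entangled

Writing the state as a|00⟩ + b|01⟩ + c|10⟩ + d|11⟩, it is a product state iff ad − bc = 0.
Here (a, b, c, d) = (0.6254i, -0.5109i, 0.5272, 0.2645): ad − bc = (0.6254i)(0.2645) − (-0.5109i)(0.5272) = 0.4348i ≠ 0, so the state is entangled.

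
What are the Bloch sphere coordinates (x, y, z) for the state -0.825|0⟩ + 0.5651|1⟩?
(-0.9324, 0, 0.3613)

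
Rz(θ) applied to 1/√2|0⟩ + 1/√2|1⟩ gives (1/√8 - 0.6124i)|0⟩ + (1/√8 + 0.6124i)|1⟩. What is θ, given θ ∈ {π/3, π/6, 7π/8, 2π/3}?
2π/3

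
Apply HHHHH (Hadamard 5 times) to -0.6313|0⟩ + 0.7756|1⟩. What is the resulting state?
0.102|0⟩ - 0.9948|1⟩

H² = I, so H^5 = H: a single Hadamard. With (a, b) = (-0.6313, 0.7756), H gives ((a + b)/√2, (a − b)/√2) = (0.102, -0.9948).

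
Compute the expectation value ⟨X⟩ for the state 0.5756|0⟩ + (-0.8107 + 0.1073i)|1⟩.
-0.9333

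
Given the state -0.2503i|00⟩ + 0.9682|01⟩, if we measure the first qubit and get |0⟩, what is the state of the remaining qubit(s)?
-0.2503i|0⟩ + 0.9682|1⟩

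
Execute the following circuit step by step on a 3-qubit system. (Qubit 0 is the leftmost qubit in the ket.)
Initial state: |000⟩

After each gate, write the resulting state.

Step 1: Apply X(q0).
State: |100⟩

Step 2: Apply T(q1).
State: |100⟩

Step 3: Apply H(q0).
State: 1/√2|000⟩ - 1/√2|100⟩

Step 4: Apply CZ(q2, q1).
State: 1/√2|000⟩ - 1/√2|100⟩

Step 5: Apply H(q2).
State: 1/2|000⟩ + 1/2|001⟩ - 1/2|100⟩ - 1/2|101⟩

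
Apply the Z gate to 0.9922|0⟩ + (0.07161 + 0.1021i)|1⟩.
0.9922|0⟩ + (-0.07161 - 0.1021i)|1⟩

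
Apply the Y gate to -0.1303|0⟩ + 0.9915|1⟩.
-0.9915i|0⟩ - 0.1303i|1⟩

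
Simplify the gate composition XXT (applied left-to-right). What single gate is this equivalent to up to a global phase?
T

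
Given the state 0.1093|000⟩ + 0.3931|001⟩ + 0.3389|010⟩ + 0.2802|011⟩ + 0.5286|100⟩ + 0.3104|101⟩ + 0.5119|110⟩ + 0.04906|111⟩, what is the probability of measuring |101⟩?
0.09635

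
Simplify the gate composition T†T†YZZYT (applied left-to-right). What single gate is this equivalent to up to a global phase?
T†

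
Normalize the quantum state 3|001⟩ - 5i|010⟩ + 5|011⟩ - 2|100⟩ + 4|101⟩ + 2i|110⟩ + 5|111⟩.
0.2887|001⟩ - 0.4811i|010⟩ + 0.4811|011⟩ - 0.1925|100⟩ + 0.3849|101⟩ + 0.1925i|110⟩ + 0.4811|111⟩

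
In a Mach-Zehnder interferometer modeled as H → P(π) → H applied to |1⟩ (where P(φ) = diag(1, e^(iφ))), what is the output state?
|0⟩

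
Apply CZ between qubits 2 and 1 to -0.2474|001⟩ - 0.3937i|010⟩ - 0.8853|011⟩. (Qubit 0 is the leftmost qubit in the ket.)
-0.2474|001⟩ - 0.3937i|010⟩ + 0.8853|011⟩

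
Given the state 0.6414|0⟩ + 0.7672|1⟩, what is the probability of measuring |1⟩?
0.5886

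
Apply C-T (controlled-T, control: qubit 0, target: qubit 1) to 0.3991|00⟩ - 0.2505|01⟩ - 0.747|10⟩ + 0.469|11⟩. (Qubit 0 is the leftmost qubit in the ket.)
0.3991|00⟩ - 0.2505|01⟩ - 0.747|10⟩ + (0.3316 + 0.3316i)|11⟩

C-T leaves the control-|0⟩ kets |00⟩, |01⟩ unchanged and applies T to qubit 1 on the control-|1⟩ pair (|10⟩, |11⟩).
T = [[1, 0], [0, (1/√2 + (1/√2)i)]].
With a = amp(|10⟩) = -0.747 and b = amp(|11⟩) = 0.469:
new amp(|10⟩) = (1)·a = -0.747
new amp(|11⟩) = (1/√2 + (1/√2)i)·b = (0.3316 + 0.3316i)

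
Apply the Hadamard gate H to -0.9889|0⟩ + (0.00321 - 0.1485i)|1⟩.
(-0.697 - 0.105i)|0⟩ + (-0.7015 + 0.105i)|1⟩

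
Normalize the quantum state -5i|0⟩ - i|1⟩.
-0.9806i|0⟩ - 0.1961i|1⟩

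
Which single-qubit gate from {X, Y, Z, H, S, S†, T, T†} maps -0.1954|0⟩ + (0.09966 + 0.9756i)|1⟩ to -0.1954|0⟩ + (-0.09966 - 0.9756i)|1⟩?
Z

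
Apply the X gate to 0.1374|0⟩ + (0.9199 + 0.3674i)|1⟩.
(0.9199 + 0.3674i)|0⟩ + 0.1374|1⟩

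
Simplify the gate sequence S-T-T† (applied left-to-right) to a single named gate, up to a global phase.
S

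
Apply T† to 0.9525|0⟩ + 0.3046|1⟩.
0.9525|0⟩ + (0.2154 - 0.2154i)|1⟩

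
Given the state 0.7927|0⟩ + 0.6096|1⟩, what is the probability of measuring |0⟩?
0.6284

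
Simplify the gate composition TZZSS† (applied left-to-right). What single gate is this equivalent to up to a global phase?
T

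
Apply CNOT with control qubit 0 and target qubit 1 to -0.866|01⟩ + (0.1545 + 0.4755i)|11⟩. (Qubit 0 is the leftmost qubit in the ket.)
-0.866|01⟩ + (0.1545 + 0.4755i)|10⟩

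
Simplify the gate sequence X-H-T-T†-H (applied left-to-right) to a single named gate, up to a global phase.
X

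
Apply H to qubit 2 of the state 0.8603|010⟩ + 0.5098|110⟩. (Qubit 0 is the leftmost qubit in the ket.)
0.6083|010⟩ + 0.6083|011⟩ + 0.3605|110⟩ + 0.3605|111⟩

H on qubit 2 mixes each pair of kets that differ only in qubit 2: amplitudes (a, b) of (|…0…⟩, |…1…⟩) become ((a + b)/√2, (a − b)/√2). Kets absent from the input have amplitude 0.
(|010⟩, |011⟩): (a, b) = (0.8603, 0) → (0.6083, 0.6083)
(|110⟩, |111⟩): (a, b) = (0.5098, 0) → (0.3605, 0.3605)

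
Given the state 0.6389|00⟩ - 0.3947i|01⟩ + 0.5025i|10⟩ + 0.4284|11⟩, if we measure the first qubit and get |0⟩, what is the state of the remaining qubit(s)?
0.8507|0⟩ - 0.5256i|1⟩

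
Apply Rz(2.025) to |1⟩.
(0.5297 + 0.8482i)|1⟩

Rz(2.025) = [[e^(−iθ/2), 0], [0, e^(iθ/2)]] with e^(±iθ/2) = cos(θ/2) ± i·sin(θ/2); θ = 2.025, cos(θ/2) ≈ 0.529742, sin(θ/2) ≈ 0.848159.
With a = amp(|0⟩) = 0 and b = amp(|1⟩) = 1:
new amp(|0⟩) = (0.529742 - 0.848159i)·a = 0
new amp(|1⟩) = (0.529742 + 0.848159i)·b = (0.5297 + 0.8482i)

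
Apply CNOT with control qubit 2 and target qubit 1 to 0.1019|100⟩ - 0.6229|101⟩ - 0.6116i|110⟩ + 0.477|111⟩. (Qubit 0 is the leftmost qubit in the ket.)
0.1019|100⟩ + 0.477|101⟩ - 0.6116i|110⟩ - 0.6229|111⟩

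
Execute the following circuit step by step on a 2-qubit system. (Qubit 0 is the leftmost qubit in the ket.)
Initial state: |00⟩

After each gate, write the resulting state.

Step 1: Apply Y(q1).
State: i|01⟩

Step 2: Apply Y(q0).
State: -|11⟩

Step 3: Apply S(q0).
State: -i|11⟩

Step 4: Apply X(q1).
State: -i|10⟩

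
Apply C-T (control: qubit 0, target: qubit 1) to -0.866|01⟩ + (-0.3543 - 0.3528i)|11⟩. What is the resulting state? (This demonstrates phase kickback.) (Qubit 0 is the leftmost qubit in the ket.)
-0.866|01⟩ + (-0.001061 - 0.5i)|11⟩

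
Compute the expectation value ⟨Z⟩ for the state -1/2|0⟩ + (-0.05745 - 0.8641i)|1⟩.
-0.5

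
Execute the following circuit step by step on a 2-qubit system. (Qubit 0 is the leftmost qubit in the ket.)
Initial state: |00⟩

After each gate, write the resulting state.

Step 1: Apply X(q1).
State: |01⟩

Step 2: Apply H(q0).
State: 1/√2|01⟩ + 1/√2|11⟩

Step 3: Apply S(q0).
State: 1/√2|01⟩ + (1/√2)i|11⟩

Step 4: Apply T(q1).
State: (1/2 + (1/2)i)|01⟩ + (-1/2 + (1/2)i)|11⟩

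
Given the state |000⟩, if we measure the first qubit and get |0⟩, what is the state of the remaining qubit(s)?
|00⟩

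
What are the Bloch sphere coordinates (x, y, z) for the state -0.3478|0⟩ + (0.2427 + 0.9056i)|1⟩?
(-0.1688, -0.6299, -0.758)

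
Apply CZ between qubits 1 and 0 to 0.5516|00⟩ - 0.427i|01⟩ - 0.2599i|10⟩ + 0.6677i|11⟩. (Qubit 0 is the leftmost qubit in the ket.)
0.5516|00⟩ - 0.427i|01⟩ - 0.2599i|10⟩ - 0.6677i|11⟩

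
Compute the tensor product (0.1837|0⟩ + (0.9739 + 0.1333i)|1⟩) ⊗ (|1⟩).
0.1837|01⟩ + (0.9739 + 0.1333i)|11⟩

amp(|b₁b₂…⟩) = product of the factor amplitudes for bits b₁, b₂, …; only kets whose every factor amplitude is nonzero survive.
|01⟩: (0.1837)(1) = 0.1837
|11⟩: (0.9739 + 0.1333i)(1) = (0.9739 + 0.1333i)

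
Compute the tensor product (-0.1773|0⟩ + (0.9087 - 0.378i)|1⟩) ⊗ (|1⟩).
-0.1773|01⟩ + (0.9087 - 0.378i)|11⟩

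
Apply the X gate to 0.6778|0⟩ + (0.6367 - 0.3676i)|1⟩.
(0.6367 - 0.3676i)|0⟩ + 0.6778|1⟩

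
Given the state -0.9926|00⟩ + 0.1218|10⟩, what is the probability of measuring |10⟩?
0.01484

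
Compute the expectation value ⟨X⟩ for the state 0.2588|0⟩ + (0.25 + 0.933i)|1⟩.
0.1294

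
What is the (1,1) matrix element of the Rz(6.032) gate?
(-0.9921 + 0.1253i)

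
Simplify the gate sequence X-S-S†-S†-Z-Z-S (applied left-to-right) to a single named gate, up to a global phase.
X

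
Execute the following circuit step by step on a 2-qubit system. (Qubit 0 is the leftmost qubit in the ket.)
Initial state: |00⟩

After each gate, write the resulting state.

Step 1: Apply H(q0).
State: 1/√2|00⟩ + 1/√2|10⟩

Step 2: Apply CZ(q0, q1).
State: 1/√2|00⟩ + 1/√2|10⟩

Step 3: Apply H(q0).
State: |00⟩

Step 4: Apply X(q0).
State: |10⟩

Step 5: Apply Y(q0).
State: -i|00⟩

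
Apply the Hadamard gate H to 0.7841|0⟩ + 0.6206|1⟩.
0.9933|0⟩ + 0.1156|1⟩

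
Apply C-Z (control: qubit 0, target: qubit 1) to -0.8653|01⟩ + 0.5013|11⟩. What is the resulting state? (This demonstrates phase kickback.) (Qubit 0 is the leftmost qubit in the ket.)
-0.8653|01⟩ - 0.5013|11⟩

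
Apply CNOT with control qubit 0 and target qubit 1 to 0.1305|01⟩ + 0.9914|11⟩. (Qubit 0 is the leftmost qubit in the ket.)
0.1305|01⟩ + 0.9914|10⟩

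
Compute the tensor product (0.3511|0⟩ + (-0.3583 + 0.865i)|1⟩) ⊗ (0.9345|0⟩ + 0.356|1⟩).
0.3281|00⟩ + 0.125|01⟩ + (-0.3348 + 0.8083i)|10⟩ + (-0.1276 + 0.3079i)|11⟩

amp(|b₁b₂…⟩) = product of the factor amplitudes for bits b₁, b₂, …; only kets whose every factor amplitude is nonzero survive.
|00⟩: (0.3511)(0.9345) = 0.3281
|01⟩: (0.3511)(0.356) = 0.125
|10⟩: (-0.3583 + 0.865i)(0.9345) = (-0.3348 + 0.8083i)
|11⟩: (-0.3583 + 0.865i)(0.356) = (-0.1276 + 0.3079i)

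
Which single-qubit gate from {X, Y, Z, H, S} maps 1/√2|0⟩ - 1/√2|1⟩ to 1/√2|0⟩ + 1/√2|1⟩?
Z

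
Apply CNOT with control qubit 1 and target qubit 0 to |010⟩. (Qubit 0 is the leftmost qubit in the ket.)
|110⟩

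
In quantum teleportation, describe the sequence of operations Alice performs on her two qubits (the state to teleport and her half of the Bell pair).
CNOT (state → Bell), then H on state qubit, then measure both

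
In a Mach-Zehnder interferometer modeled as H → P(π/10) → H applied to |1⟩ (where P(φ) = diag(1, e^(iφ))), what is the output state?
(0.02447 - 0.1545i)|0⟩ + (0.9755 + 0.1545i)|1⟩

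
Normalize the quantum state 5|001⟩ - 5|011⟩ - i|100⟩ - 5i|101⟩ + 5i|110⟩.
0.4975|001⟩ - 0.4975|011⟩ - 0.0995i|100⟩ - 0.4975i|101⟩ + 0.4975i|110⟩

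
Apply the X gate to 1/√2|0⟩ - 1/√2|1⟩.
-1/√2|0⟩ + 1/√2|1⟩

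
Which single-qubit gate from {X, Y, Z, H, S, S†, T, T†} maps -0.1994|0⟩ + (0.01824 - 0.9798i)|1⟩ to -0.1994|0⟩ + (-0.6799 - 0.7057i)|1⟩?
T†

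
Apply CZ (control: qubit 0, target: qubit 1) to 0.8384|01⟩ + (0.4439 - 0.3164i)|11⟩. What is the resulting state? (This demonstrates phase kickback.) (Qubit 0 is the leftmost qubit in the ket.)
0.8384|01⟩ + (-0.4439 + 0.3164i)|11⟩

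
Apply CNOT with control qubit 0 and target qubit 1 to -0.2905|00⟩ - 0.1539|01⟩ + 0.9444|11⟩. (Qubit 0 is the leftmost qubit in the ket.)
-0.2905|00⟩ - 0.1539|01⟩ + 0.9444|10⟩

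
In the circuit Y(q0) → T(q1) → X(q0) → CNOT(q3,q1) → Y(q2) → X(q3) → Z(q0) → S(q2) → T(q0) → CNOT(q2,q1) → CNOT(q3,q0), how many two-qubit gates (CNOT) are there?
3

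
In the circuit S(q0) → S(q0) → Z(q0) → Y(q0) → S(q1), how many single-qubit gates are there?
5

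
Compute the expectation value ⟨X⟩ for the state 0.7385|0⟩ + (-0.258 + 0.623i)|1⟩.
-0.3811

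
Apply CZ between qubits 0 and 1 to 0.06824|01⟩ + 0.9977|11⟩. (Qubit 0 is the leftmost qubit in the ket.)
0.06824|01⟩ - 0.9977|11⟩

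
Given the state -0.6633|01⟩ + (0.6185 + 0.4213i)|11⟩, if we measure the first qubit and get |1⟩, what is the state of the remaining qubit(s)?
(0.8265 + 0.563i)|1⟩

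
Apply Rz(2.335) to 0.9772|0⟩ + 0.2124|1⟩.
(0.3835 - 0.8988i)|0⟩ + (0.08336 + 0.1954i)|1⟩

Rz(2.335) = [[e^(−iθ/2), 0], [0, e^(iθ/2)]] with e^(±iθ/2) = cos(θ/2) ± i·sin(θ/2); θ = 2.335, cos(θ/2) ≈ 0.392452, sin(θ/2) ≈ 0.919772.
With a = amp(|0⟩) = 0.9772 and b = amp(|1⟩) = 0.2124:
new amp(|0⟩) = (0.392452 - 0.919772i)·a = (0.3835 - 0.8988i)
new amp(|1⟩) = (0.392452 + 0.919772i)·b = (0.08336 + 0.1954i)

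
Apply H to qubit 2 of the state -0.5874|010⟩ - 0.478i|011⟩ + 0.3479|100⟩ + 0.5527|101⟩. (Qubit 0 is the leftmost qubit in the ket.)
(-0.4154 - 0.338i)|010⟩ + (-0.4154 + 0.338i)|011⟩ + 0.6368|100⟩ - 0.1448|101⟩

H on qubit 2 mixes each pair of kets that differ only in qubit 2: amplitudes (a, b) of (|…0…⟩, |…1…⟩) become ((a + b)/√2, (a − b)/√2). Kets absent from the input have amplitude 0.
(|010⟩, |011⟩): (a, b) = (-0.5874, -0.478i) → ((-0.4154 - 0.338i), (-0.4154 + 0.338i))
(|100⟩, |101⟩): (a, b) = (0.3479, 0.5527) → (0.6368, -0.1448)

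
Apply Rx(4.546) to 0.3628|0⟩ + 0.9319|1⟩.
(-0.2343 - 0.7114i)|0⟩ + (-0.6019 - 0.277i)|1⟩

Rx(4.546) = [[cos(θ/2), −i·sin(θ/2)], [−i·sin(θ/2), cos(θ/2)]]; θ = 4.546, cos(θ/2) ≈ -0.645902, sin(θ/2) ≈ 0.763421.
With a = amp(|0⟩) = 0.3628 and b = amp(|1⟩) = 0.9319:
new amp(|0⟩) = (-0.645902)·a + (-0.763421i)·b = (-0.2343 - 0.7114i)
new amp(|1⟩) = (-0.763421i)·a + (-0.645902)·b = (-0.6019 - 0.277i)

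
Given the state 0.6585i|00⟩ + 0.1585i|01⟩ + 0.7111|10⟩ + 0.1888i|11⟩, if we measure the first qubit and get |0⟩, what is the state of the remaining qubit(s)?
0.9722i|0⟩ + 0.234i|1⟩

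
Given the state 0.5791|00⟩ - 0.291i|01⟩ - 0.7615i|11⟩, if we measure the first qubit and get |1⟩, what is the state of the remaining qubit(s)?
-i|1⟩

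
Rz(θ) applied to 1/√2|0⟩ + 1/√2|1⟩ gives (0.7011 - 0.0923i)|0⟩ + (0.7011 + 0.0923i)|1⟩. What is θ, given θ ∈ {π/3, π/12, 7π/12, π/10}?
π/12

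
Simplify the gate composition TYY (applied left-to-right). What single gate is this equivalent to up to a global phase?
T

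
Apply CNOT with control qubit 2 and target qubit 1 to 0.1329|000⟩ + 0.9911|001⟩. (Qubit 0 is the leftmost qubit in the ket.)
0.1329|000⟩ + 0.9911|011⟩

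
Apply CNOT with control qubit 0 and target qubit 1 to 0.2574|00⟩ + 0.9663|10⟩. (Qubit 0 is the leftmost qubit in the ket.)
0.2574|00⟩ + 0.9663|11⟩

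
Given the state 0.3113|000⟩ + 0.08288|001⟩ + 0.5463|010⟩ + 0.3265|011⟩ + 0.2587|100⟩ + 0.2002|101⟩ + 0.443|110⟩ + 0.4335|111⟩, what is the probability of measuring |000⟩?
0.09691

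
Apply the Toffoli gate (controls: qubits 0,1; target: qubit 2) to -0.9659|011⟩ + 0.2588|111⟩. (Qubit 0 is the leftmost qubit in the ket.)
-0.9659|011⟩ + 0.2588|110⟩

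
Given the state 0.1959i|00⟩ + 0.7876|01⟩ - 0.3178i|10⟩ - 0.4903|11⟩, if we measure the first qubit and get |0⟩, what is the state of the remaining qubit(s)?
0.2414i|0⟩ + 0.9704|1⟩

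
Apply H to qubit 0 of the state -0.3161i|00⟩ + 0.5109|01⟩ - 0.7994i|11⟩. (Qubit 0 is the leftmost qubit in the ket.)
-0.2235i|00⟩ + (0.3613 - 0.5653i)|01⟩ - 0.2235i|10⟩ + (0.3613 + 0.5653i)|11⟩

H on qubit 0 mixes each pair of kets that differ only in qubit 0: amplitudes (a, b) of (|…0…⟩, |…1…⟩) become ((a + b)/√2, (a − b)/√2). Kets absent from the input have amplitude 0.
(|00⟩, |10⟩): (a, b) = (-0.3161i, 0) → (-0.2235i, -0.2235i)
(|01⟩, |11⟩): (a, b) = (0.5109, -0.7994i) → ((0.3613 - 0.5653i), (0.3613 + 0.5653i))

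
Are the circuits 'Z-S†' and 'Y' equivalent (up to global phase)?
No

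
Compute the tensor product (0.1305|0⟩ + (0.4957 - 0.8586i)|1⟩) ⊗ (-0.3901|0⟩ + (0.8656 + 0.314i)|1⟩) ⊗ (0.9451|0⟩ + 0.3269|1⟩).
-0.04811|000⟩ - 0.01664|001⟩ + (0.1068 + 0.03873i)|010⟩ + (0.03693 + 0.0134i)|011⟩ + (-0.1828 + 0.3166i)|100⟩ + (-0.06321 + 0.1095i)|101⟩ + (0.6603 - 0.5553i)|110⟩ + (0.2284 - 0.1921i)|111⟩

amp(|b₁b₂…⟩) = product of the factor amplitudes for bits b₁, b₂, …; only kets whose every factor amplitude is nonzero survive.
|000⟩: (0.1305)(-0.3901)(0.9451) = -0.04811
|001⟩: (0.1305)(-0.3901)(0.3269) = -0.01664
|010⟩: (0.1305)(0.8656 + 0.314i)(0.9451) = (0.1068 + 0.03873i)
|011⟩: (0.1305)(0.8656 + 0.314i)(0.3269) = (0.03693 + 0.0134i)
|100⟩: (0.4957 - 0.8586i)(-0.3901)(0.9451) = (-0.1828 + 0.3166i)
|101⟩: (0.4957 - 0.8586i)(-0.3901)(0.3269) = (-0.06321 + 0.1095i)
|110⟩: (0.4957 - 0.8586i)(0.8656 + 0.314i)(0.9451) = (0.6603 - 0.5553i)
|111⟩: (0.4957 - 0.8586i)(0.8656 + 0.314i)(0.3269) = (0.2284 - 0.1921i)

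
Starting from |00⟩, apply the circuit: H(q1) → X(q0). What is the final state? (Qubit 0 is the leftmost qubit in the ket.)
1/√2|10⟩ + 1/√2|11⟩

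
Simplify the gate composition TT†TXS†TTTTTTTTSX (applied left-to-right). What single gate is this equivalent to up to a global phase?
T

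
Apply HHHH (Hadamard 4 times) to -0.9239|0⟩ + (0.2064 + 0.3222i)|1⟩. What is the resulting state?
-0.9239|0⟩ + (0.2064 + 0.3222i)|1⟩

H² = I, so an even number of Hadamards cancels: H^4 = I and the state is unchanged.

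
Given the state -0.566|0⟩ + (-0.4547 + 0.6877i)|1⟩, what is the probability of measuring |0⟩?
0.3204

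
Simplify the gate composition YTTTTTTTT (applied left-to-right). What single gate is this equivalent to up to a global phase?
Y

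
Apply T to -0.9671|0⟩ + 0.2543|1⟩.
-0.9671|0⟩ + (0.1798 + 0.1798i)|1⟩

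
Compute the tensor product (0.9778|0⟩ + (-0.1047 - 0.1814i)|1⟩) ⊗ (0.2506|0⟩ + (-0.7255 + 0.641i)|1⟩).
0.245|00⟩ + (-0.7094 + 0.6268i)|01⟩ + (-0.02624 - 0.04546i)|10⟩ + (0.1922 + 0.06449i)|11⟩

amp(|b₁b₂…⟩) = product of the factor amplitudes for bits b₁, b₂, …; only kets whose every factor amplitude is nonzero survive.
|00⟩: (0.9778)(0.2506) = 0.245
|01⟩: (0.9778)(-0.7255 + 0.641i) = (-0.7094 + 0.6268i)
|10⟩: (-0.1047 - 0.1814i)(0.2506) = (-0.02624 - 0.04546i)
|11⟩: (-0.1047 - 0.1814i)(-0.7255 + 0.641i) = (0.1922 + 0.06449i)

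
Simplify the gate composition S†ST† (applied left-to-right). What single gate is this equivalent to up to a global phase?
T†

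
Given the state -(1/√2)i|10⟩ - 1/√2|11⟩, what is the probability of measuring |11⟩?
1/2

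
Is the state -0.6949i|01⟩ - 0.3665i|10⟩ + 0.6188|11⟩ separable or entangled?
Entangled

Writing the state as a|00⟩ + b|01⟩ + c|10⟩ + d|11⟩, it is a product state iff ad − bc = 0.
Here (a, b, c, d) = (0, -0.6949i, -0.3665i, 0.6188): ad − bc = (0)(0.6188) − (-0.6949i)(-0.3665i) = 0.2547 ≠ 0, so the state is entangled.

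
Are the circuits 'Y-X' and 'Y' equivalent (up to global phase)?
No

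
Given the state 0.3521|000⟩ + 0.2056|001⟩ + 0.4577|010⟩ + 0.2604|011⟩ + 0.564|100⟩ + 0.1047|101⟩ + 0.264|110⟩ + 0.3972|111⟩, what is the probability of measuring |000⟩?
0.124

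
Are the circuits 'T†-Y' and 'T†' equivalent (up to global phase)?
No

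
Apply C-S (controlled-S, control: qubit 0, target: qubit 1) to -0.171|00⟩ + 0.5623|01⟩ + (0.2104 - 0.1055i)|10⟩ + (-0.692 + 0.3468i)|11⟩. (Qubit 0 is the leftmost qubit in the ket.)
-0.171|00⟩ + 0.5623|01⟩ + (0.2104 - 0.1055i)|10⟩ + (-0.3468 - 0.692i)|11⟩

C-S leaves the control-|0⟩ kets |00⟩, |01⟩ unchanged and applies S to qubit 1 on the control-|1⟩ pair (|10⟩, |11⟩).
S = [[1, 0], [0, i]].
With a = amp(|10⟩) = (0.2104 - 0.1055i) and b = amp(|11⟩) = (-0.692 + 0.3468i):
new amp(|10⟩) = (1)·a = (0.2104 - 0.1055i)
new amp(|11⟩) = (i)·b = (-0.3468 - 0.692i)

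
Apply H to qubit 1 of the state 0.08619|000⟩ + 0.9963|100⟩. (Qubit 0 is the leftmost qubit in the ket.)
0.06095|000⟩ + 0.06095|010⟩ + 0.7045|100⟩ + 0.7045|110⟩

H on qubit 1 mixes each pair of kets that differ only in qubit 1: amplitudes (a, b) of (|…0…⟩, |…1…⟩) become ((a + b)/√2, (a − b)/√2). Kets absent from the input have amplitude 0.
(|000⟩, |010⟩): (a, b) = (0.08619, 0) → (0.06095, 0.06095)
(|100⟩, |110⟩): (a, b) = (0.9963, 0) → (0.7045, 0.7045)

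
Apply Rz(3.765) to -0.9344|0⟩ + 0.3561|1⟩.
(0.2866 + 0.8894i)|0⟩ + (-0.1092 + 0.3389i)|1⟩

Rz(3.765) = [[e^(−iθ/2), 0], [0, e^(iθ/2)]] with e^(±iθ/2) = cos(θ/2) ± i·sin(θ/2); θ = 3.765, cos(θ/2) ≈ -0.306681, sin(θ/2) ≈ 0.951812.
With a = amp(|0⟩) = -0.9344 and b = amp(|1⟩) = 0.3561:
new amp(|0⟩) = (-0.306681 - 0.951812i)·a = (0.2866 + 0.8894i)
new amp(|1⟩) = (-0.306681 + 0.951812i)·b = (-0.1092 + 0.3389i)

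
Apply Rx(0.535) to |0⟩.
0.9644|0⟩ - 0.2643i|1⟩

Rx(0.535) = [[cos(θ/2), −i·sin(θ/2)], [−i·sin(θ/2), cos(θ/2)]]; θ = 0.535, cos(θ/2) ≈ 0.964435, sin(θ/2) ≈ 0.264321.
With a = amp(|0⟩) = 1 and b = amp(|1⟩) = 0:
new amp(|0⟩) = (0.964435)·a + (-0.264321i)·b = 0.9644
new amp(|1⟩) = (-0.264321i)·a + (0.964435)·b = -0.2643i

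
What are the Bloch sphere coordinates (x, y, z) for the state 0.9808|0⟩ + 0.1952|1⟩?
(0.3829, 0, 0.9239)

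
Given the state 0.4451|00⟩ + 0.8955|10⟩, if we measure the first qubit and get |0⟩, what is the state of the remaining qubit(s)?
|0⟩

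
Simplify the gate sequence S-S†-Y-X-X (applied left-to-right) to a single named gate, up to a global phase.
Y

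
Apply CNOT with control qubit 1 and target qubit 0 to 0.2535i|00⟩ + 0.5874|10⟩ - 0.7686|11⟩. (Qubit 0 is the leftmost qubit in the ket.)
0.2535i|00⟩ - 0.7686|01⟩ + 0.5874|10⟩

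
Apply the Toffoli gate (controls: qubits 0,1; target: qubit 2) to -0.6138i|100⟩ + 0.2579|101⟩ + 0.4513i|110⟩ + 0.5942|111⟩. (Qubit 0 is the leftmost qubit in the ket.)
-0.6138i|100⟩ + 0.2579|101⟩ + 0.5942|110⟩ + 0.4513i|111⟩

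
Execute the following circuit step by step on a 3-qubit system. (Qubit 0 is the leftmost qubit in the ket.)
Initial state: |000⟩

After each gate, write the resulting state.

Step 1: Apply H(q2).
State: 1/√2|000⟩ + 1/√2|001⟩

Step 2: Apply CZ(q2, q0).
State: 1/√2|000⟩ + 1/√2|001⟩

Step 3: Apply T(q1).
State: 1/√2|000⟩ + 1/√2|001⟩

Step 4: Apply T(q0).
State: 1/√2|000⟩ + 1/√2|001⟩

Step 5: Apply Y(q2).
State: -(1/√2)i|000⟩ + (1/√2)i|001⟩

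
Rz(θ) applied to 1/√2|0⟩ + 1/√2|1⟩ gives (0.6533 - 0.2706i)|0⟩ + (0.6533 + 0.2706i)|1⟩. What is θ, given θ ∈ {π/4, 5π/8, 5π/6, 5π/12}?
π/4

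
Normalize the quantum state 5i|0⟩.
i|0⟩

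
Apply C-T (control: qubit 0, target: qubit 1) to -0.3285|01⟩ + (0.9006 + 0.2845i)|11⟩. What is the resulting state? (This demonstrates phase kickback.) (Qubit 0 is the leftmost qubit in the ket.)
-0.3285|01⟩ + (0.4356 + 0.838i)|11⟩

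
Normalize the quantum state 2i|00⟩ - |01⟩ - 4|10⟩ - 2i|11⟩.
0.4i|00⟩ - 0.2|01⟩ - 0.8|10⟩ - 0.4i|11⟩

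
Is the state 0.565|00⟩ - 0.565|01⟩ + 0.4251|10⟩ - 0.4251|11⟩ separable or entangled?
Separable

Writing the state as a|00⟩ + b|01⟩ + c|10⟩ + d|11⟩, it is a product state iff ad − bc = 0.
Here (a, b, c, d) = (0.565, -0.565, 0.4251, -0.4251): ad − bc = (0.565)(-0.4251) − (-0.565)(0.4251) = 0, so the state is separable.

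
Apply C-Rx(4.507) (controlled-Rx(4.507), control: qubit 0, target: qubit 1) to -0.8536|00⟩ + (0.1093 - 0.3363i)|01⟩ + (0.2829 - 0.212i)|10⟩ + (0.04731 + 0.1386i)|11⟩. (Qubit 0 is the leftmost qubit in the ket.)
-0.8536|00⟩ + (0.1093 - 0.3363i)|01⟩ + (-0.07094 + 0.09704i)|10⟩ + (-0.1943 - 0.3069i)|11⟩

C-Rx(4.507) leaves the control-|0⟩ kets |00⟩, |01⟩ unchanged and applies Rx(4.507) to qubit 1 on the control-|1⟩ pair (|10⟩, |11⟩).
Rx(4.507) = [[cos(θ/2), −i·sin(θ/2)], [−i·sin(θ/2), cos(θ/2)]]; θ = 4.507, cos(θ/2) ≈ -0.630893, sin(θ/2) ≈ 0.77587.
With a = amp(|10⟩) = (0.2829 - 0.212i) and b = amp(|11⟩) = (0.04731 + 0.1386i):
new amp(|10⟩) = (-0.630893)·a + (-0.77587i)·b = (-0.07094 + 0.09704i)
new amp(|11⟩) = (-0.77587i)·a + (-0.630893)·b = (-0.1943 - 0.3069i)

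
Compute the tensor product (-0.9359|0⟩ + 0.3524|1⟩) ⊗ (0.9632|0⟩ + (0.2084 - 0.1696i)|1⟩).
-0.9015|00⟩ + (-0.195 + 0.1587i)|01⟩ + 0.3394|10⟩ + (0.07344 - 0.05977i)|11⟩

amp(|b₁b₂…⟩) = product of the factor amplitudes for bits b₁, b₂, …; only kets whose every factor amplitude is nonzero survive.
|00⟩: (-0.9359)(0.9632) = -0.9015
|01⟩: (-0.9359)(0.2084 - 0.1696i) = (-0.195 + 0.1587i)
|10⟩: (0.3524)(0.9632) = 0.3394
|11⟩: (0.3524)(0.2084 - 0.1696i) = (0.07344 - 0.05977i)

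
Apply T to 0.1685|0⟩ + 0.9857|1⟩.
0.1685|0⟩ + (0.697 + 0.697i)|1⟩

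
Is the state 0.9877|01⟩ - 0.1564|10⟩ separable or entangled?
Entangled

Writing the state as a|00⟩ + b|01⟩ + c|10⟩ + d|11⟩, it is a product state iff ad − bc = 0.
Here (a, b, c, d) = (0, 0.9877, -0.1564, 0): ad − bc = (0)(0) − (0.9877)(-0.1564) = 0.1545 ≠ 0, so the state is entangled.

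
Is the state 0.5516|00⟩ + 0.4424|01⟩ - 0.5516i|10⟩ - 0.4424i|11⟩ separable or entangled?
Separable

Writing the state as a|00⟩ + b|01⟩ + c|10⟩ + d|11⟩, it is a product state iff ad − bc = 0.
Here (a, b, c, d) = (0.5516, 0.4424, -0.5516i, -0.4424i): ad − bc = (0.5516)(-0.4424i) − (0.4424)(-0.5516i) = 0, so the state is separable.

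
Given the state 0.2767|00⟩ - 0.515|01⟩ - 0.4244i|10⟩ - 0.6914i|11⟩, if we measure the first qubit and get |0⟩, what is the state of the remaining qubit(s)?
0.4733|0⟩ - 0.8809|1⟩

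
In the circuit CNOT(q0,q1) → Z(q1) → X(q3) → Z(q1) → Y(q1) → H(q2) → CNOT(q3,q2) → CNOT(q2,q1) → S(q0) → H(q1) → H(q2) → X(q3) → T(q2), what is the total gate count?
13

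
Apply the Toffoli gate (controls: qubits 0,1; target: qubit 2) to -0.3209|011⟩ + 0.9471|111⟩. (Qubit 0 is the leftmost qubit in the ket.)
-0.3209|011⟩ + 0.9471|110⟩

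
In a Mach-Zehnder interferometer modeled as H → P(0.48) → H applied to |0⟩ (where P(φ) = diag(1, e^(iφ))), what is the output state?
(0.9435 + 0.2309i)|0⟩ + (0.0565 - 0.2309i)|1⟩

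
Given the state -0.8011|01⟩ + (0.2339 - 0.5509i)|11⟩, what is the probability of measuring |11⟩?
0.3582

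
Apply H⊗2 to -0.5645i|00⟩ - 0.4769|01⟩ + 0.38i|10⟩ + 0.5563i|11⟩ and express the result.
(-0.2385 + 0.1859i)|00⟩ + (0.2385 - 0.3704i)|01⟩ + (-0.2385 - 0.7504i)|10⟩ + (0.2385 - 0.1941i)|11⟩

H⊗2 gives amp(|y⟩) = (1/2) Σ_x (−1)^(x·y) amp(|x⟩), where x·y is the number of positions in which both x and y have a 1.
|00⟩: (-0.5645i - 0.4769 + 0.38i + 0.5563i)/2 = (-0.2385 + 0.1859i)
|01⟩: (-0.5645i + 0.4769 + 0.38i - 0.5563i)/2 = (0.2385 - 0.3704i)
|10⟩: (-0.5645i - 0.4769 - 0.38i - 0.5563i)/2 = (-0.2385 - 0.7504i)
|11⟩: (-0.5645i + 0.4769 - 0.38i + 0.5563i)/2 = (0.2385 - 0.1941i)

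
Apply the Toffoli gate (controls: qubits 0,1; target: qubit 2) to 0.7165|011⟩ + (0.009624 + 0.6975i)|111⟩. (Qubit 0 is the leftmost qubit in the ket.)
0.7165|011⟩ + (0.009624 + 0.6975i)|110⟩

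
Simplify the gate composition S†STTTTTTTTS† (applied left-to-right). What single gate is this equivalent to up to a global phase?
S†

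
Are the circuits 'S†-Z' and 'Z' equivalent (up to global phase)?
No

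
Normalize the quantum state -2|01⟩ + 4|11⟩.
-1/√5|01⟩ + 0.8944|11⟩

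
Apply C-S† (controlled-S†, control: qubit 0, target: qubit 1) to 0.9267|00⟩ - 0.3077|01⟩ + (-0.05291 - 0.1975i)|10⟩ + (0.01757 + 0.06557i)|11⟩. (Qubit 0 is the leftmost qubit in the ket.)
0.9267|00⟩ - 0.3077|01⟩ + (-0.05291 - 0.1975i)|10⟩ + (0.06557 - 0.01757i)|11⟩

C-S† leaves the control-|0⟩ kets |00⟩, |01⟩ unchanged and applies S† to qubit 1 on the control-|1⟩ pair (|10⟩, |11⟩).
S† = [[1, 0], [0, -i]].
With a = amp(|10⟩) = (-0.05291 - 0.1975i) and b = amp(|11⟩) = (0.01757 + 0.06557i):
new amp(|10⟩) = (1)·a = (-0.05291 - 0.1975i)
new amp(|11⟩) = (-i)·b = (0.06557 - 0.01757i)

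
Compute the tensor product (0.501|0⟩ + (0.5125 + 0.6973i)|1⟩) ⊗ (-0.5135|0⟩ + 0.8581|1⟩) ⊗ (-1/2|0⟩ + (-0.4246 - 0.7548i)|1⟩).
0.1286|000⟩ + (0.1092 + 0.1942i)|001⟩ - 0.215|010⟩ + (-0.1825 - 0.3245i)|011⟩ + (0.1316 + 0.179i)|100⟩ + (-0.1585 + 0.3507i)|101⟩ + (-0.2199 - 0.2992i)|110⟩ + (0.2649 - 0.586i)|111⟩

amp(|b₁b₂…⟩) = product of the factor amplitudes for bits b₁, b₂, …; only kets whose every factor amplitude is nonzero survive.
|000⟩: (0.501)(-0.5135)(-1/2) = 0.1286
|001⟩: (0.501)(-0.5135)(-0.4246 - 0.7548i) = (0.1092 + 0.1942i)
|010⟩: (0.501)(0.8581)(-1/2) = -0.215
|011⟩: (0.501)(0.8581)(-0.4246 - 0.7548i) = (-0.1825 - 0.3245i)
|100⟩: (0.5125 + 0.6973i)(-0.5135)(-1/2) = (0.1316 + 0.179i)
|101⟩: (0.5125 + 0.6973i)(-0.5135)(-0.4246 - 0.7548i) = (-0.1585 + 0.3507i)
|110⟩: (0.5125 + 0.6973i)(0.8581)(-1/2) = (-0.2199 - 0.2992i)
|111⟩: (0.5125 + 0.6973i)(0.8581)(-0.4246 - 0.7548i) = (0.2649 - 0.586i)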